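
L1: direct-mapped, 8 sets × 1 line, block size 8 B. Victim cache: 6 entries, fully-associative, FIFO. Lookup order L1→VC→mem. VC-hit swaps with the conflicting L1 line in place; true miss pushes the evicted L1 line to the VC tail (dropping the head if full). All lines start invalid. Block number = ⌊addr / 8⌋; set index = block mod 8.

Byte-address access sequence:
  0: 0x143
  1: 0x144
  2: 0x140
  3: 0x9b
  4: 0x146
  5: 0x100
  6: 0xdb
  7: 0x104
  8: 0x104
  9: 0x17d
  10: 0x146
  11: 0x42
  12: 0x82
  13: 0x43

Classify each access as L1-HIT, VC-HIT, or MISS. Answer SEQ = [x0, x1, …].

#0 0x143→b40/s0 MISS; vc=[]
#1 0x144→b40/s0 L1-HIT; vc=[]
#2 0x140→b40/s0 L1-HIT; vc=[]
#3 0x9b→b19/s3 MISS; vc=[]
#4 0x146→b40/s0 L1-HIT; vc=[]
#5 0x100→b32/s0 MISS; vc=[40]
#6 0xdb→b27/s3 MISS; vc=[40,19]
#7 0x104→b32/s0 L1-HIT; vc=[40,19]
#8 0x104→b32/s0 L1-HIT; vc=[40,19]
#9 0x17d→b47/s7 MISS; vc=[40,19]
#10 0x146→b40/s0 VC-HIT; vc=[32,19]
#11 0x42→b8/s0 MISS; vc=[32,19,40]
#12 0x82→b16/s0 MISS; vc=[32,19,40,8]
#13 0x43→b8/s0 VC-HIT; vc=[32,19,40,16]

SEQ = [MISS, L1-HIT, L1-HIT, MISS, L1-HIT, MISS, MISS, L1-HIT, L1-HIT, MISS, VC-HIT, MISS, MISS, VC-HIT]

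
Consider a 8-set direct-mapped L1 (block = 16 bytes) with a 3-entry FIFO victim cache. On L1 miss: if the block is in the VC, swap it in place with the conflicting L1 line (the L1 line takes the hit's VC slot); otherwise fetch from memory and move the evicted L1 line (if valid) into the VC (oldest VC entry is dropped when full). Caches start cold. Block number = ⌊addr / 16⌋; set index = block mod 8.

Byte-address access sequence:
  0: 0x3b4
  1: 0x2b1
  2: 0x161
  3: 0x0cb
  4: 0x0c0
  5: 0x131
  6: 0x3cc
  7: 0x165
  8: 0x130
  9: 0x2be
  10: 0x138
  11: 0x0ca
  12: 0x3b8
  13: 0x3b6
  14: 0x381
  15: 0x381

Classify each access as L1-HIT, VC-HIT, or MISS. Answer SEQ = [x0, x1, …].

#0 0x3b4→b59/s3 MISS; vc=[]
#1 0x2b1→b43/s3 MISS; vc=[59]
#2 0x161→b22/s6 MISS; vc=[59]
#3 0xcb→b12/s4 MISS; vc=[59]
#4 0xc0→b12/s4 L1-HIT; vc=[59]
#5 0x131→b19/s3 MISS; vc=[59,43]
#6 0x3cc→b60/s4 MISS; vc=[59,43,12]
#7 0x165→b22/s6 L1-HIT; vc=[59,43,12]
#8 0x130→b19/s3 L1-HIT; vc=[59,43,12]
#9 0x2be→b43/s3 VC-HIT; vc=[59,19,12]
#10 0x138→b19/s3 VC-HIT; vc=[59,43,12]
#11 0xca→b12/s4 VC-HIT; vc=[59,43,60]
#12 0x3b8→b59/s3 VC-HIT; vc=[19,43,60]
#13 0x3b6→b59/s3 L1-HIT; vc=[19,43,60]
#14 0x381→b56/s0 MISS; vc=[19,43,60]
#15 0x381→b56/s0 L1-HIT; vc=[19,43,60]

SEQ = [MISS, MISS, MISS, MISS, L1-HIT, MISS, MISS, L1-HIT, L1-HIT, VC-HIT, VC-HIT, VC-HIT, VC-HIT, L1-HIT, MISS, L1-HIT]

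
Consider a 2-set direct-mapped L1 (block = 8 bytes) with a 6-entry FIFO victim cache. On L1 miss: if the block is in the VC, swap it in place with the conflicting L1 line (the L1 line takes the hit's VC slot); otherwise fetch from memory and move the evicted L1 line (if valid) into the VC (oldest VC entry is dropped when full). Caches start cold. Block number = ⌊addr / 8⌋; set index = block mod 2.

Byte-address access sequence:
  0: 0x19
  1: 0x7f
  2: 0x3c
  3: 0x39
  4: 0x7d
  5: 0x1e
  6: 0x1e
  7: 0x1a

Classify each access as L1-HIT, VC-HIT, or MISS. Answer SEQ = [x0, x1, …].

0: 0x19 (blk 3, set 1) → MISS  vc=[]
1: 0x7f (blk 15, set 1) → MISS  vc=[3]
2: 0x3c (blk 7, set 1) → MISS  vc=[3, 15]
3: 0x39 (blk 7, set 1) → L1-HIT  vc=[3, 15]
4: 0x7d (blk 15, set 1) → VC-HIT  vc=[3, 7]
5: 0x1e (blk 3, set 1) → VC-HIT  vc=[15, 7]
6: 0x1e (blk 3, set 1) → L1-HIT  vc=[15, 7]
7: 0x1a (blk 3, set 1) → L1-HIT  vc=[15, 7]

SEQ = [MISS, MISS, MISS, L1-HIT, VC-HIT, VC-HIT, L1-HIT, L1-HIT]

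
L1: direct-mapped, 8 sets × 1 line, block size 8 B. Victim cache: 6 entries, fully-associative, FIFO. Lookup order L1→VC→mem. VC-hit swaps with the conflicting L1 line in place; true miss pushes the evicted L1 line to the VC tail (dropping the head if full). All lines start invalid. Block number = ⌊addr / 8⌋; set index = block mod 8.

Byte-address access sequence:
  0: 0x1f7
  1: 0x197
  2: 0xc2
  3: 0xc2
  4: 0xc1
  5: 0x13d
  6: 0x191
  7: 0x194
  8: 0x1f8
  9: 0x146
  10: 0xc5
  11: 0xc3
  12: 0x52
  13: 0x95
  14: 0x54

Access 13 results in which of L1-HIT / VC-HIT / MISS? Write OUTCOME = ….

OUTCOME = MISS

#0 0x1f7→b62/s6 MISS; vc=[]
#1 0x197→b50/s2 MISS; vc=[]
#2 0xc2→b24/s0 MISS; vc=[]
#3 0xc2→b24/s0 L1-HIT; vc=[]
#4 0xc1→b24/s0 L1-HIT; vc=[]
#5 0x13d→b39/s7 MISS; vc=[]
#6 0x191→b50/s2 L1-HIT; vc=[]
#7 0x194→b50/s2 L1-HIT; vc=[]
#8 0x1f8→b63/s7 MISS; vc=[39]
#9 0x146→b40/s0 MISS; vc=[39,24]
#10 0xc5→b24/s0 VC-HIT; vc=[39,40]
#11 0xc3→b24/s0 L1-HIT; vc=[39,40]
#12 0x52→b10/s2 MISS; vc=[39,40,50]
#13 0x95→b18/s2 MISS; vc=[39,40,50,10]
#14 0x54→b10/s2 VC-HIT; vc=[39,40,50,18]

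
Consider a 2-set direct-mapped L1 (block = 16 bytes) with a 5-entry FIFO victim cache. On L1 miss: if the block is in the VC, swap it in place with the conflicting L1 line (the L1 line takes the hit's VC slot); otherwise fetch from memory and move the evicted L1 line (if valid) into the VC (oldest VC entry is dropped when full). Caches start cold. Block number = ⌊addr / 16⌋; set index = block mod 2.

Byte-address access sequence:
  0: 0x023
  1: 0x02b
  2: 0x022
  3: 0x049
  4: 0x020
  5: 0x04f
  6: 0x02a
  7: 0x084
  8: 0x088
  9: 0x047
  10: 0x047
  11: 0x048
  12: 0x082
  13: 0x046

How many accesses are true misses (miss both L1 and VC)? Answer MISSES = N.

  [0] addr=0x23 blk=2 s=0: MISS | VC []
  [1] addr=0x2b blk=2 s=0: L1-HIT | VC []
  [2] addr=0x22 blk=2 s=0: L1-HIT | VC []
  [3] addr=0x49 blk=4 s=0: MISS | VC [2]
  [4] addr=0x20 blk=2 s=0: VC-HIT | VC [4]
  [5] addr=0x4f blk=4 s=0: VC-HIT | VC [2]
  [6] addr=0x2a blk=2 s=0: VC-HIT | VC [4]
  [7] addr=0x84 blk=8 s=0: MISS | VC [4, 2]
  [8] addr=0x88 blk=8 s=0: L1-HIT | VC [4, 2]
  [9] addr=0x47 blk=4 s=0: VC-HIT | VC [8, 2]
  [10] addr=0x47 blk=4 s=0: L1-HIT | VC [8, 2]
  [11] addr=0x48 blk=4 s=0: L1-HIT | VC [8, 2]
  [12] addr=0x82 blk=8 s=0: VC-HIT | VC [4, 2]
  [13] addr=0x46 blk=4 s=0: VC-HIT | VC [8, 2]

MISSES = 3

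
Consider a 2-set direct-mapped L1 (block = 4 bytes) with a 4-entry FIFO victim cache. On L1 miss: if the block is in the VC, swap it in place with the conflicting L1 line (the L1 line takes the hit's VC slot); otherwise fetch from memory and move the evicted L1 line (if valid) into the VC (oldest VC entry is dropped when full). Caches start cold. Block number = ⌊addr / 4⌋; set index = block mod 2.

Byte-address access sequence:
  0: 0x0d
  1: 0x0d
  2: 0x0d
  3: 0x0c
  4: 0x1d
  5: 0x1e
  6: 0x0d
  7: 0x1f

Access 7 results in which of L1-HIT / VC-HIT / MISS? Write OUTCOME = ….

#0 0xd→b3/s1 MISS; vc=[]
#1 0xd→b3/s1 L1-HIT; vc=[]
#2 0xd→b3/s1 L1-HIT; vc=[]
#3 0xc→b3/s1 L1-HIT; vc=[]
#4 0x1d→b7/s1 MISS; vc=[3]
#5 0x1e→b7/s1 L1-HIT; vc=[3]
#6 0xd→b3/s1 VC-HIT; vc=[7]
#7 0x1f→b7/s1 VC-HIT; vc=[3]

OUTCOME = VC-HIT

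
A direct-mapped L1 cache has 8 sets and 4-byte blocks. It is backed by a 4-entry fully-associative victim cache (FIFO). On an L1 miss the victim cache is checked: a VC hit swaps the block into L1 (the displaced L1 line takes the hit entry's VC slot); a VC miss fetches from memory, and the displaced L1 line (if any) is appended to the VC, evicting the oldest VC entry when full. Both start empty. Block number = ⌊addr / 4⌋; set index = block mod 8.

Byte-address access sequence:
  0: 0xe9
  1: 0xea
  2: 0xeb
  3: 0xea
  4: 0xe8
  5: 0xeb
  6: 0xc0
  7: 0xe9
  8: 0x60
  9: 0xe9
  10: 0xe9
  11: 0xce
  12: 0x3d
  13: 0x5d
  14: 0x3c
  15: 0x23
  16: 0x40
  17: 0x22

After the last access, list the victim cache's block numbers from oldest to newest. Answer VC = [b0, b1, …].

#0 0xe9→b58/s2 MISS; vc=[]
#1 0xea→b58/s2 L1-HIT; vc=[]
#2 0xeb→b58/s2 L1-HIT; vc=[]
#3 0xea→b58/s2 L1-HIT; vc=[]
#4 0xe8→b58/s2 L1-HIT; vc=[]
#5 0xeb→b58/s2 L1-HIT; vc=[]
#6 0xc0→b48/s0 MISS; vc=[]
#7 0xe9→b58/s2 L1-HIT; vc=[]
#8 0x60→b24/s0 MISS; vc=[48]
#9 0xe9→b58/s2 L1-HIT; vc=[48]
#10 0xe9→b58/s2 L1-HIT; vc=[48]
#11 0xce→b51/s3 MISS; vc=[48]
#12 0x3d→b15/s7 MISS; vc=[48]
#13 0x5d→b23/s7 MISS; vc=[48,15]
#14 0x3c→b15/s7 VC-HIT; vc=[48,23]
#15 0x23→b8/s0 MISS; vc=[48,23,24]
#16 0x40→b16/s0 MISS; vc=[48,23,24,8]
#17 0x22→b8/s0 VC-HIT; vc=[48,23,24,16]

VC = [48, 23, 24, 16]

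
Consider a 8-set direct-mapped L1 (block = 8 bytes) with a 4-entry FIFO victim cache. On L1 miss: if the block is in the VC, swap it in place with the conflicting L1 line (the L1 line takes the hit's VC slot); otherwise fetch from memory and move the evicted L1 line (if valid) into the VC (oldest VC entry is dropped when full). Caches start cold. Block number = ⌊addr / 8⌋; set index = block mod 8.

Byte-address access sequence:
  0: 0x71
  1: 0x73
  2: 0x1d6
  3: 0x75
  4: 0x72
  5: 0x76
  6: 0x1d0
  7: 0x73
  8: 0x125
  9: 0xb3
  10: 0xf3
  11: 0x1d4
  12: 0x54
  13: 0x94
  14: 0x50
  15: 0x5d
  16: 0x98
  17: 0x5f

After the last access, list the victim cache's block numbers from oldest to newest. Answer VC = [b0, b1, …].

#0 0x71→b14/s6 MISS; vc=[]
#1 0x73→b14/s6 L1-HIT; vc=[]
#2 0x1d6→b58/s2 MISS; vc=[]
#3 0x75→b14/s6 L1-HIT; vc=[]
#4 0x72→b14/s6 L1-HIT; vc=[]
#5 0x76→b14/s6 L1-HIT; vc=[]
#6 0x1d0→b58/s2 L1-HIT; vc=[]
#7 0x73→b14/s6 L1-HIT; vc=[]
#8 0x125→b36/s4 MISS; vc=[]
#9 0xb3→b22/s6 MISS; vc=[14]
#10 0xf3→b30/s6 MISS; vc=[14,22]
#11 0x1d4→b58/s2 L1-HIT; vc=[14,22]
#12 0x54→b10/s2 MISS; vc=[14,22,58]
#13 0x94→b18/s2 MISS; vc=[14,22,58,10]
#14 0x50→b10/s2 VC-HIT; vc=[14,22,58,18]
#15 0x5d→b11/s3 MISS; vc=[14,22,58,18]
#16 0x98→b19/s3 MISS; vc=[22,58,18,11]
#17 0x5f→b11/s3 VC-HIT; vc=[22,58,18,19]

VC = [22, 58, 18, 19]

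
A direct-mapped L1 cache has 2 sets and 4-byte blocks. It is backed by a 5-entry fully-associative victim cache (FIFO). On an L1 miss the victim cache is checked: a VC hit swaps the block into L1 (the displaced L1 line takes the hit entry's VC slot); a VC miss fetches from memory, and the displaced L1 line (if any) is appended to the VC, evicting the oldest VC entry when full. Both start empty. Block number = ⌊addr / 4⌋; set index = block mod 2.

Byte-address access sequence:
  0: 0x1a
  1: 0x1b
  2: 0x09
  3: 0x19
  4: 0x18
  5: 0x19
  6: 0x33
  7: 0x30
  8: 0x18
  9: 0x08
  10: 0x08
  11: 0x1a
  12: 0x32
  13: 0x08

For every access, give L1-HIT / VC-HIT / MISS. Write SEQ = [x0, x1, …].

SEQ = [MISS, L1-HIT, MISS, VC-HIT, L1-HIT, L1-HIT, MISS, L1-HIT, VC-HIT, VC-HIT, L1-HIT, VC-HIT, VC-HIT, VC-HIT]

  [0] addr=0x1a blk=6 s=0: MISS | VC []
  [1] addr=0x1b blk=6 s=0: L1-HIT | VC []
  [2] addr=0x9 blk=2 s=0: MISS | VC [6]
  [3] addr=0x19 blk=6 s=0: VC-HIT | VC [2]
  [4] addr=0x18 blk=6 s=0: L1-HIT | VC [2]
  [5] addr=0x19 blk=6 s=0: L1-HIT | VC [2]
  [6] addr=0x33 blk=12 s=0: MISS | VC [2, 6]
  [7] addr=0x30 blk=12 s=0: L1-HIT | VC [2, 6]
  [8] addr=0x18 blk=6 s=0: VC-HIT | VC [2, 12]
  [9] addr=0x8 blk=2 s=0: VC-HIT | VC [6, 12]
  [10] addr=0x8 blk=2 s=0: L1-HIT | VC [6, 12]
  [11] addr=0x1a blk=6 s=0: VC-HIT | VC [2, 12]
  [12] addr=0x32 blk=12 s=0: VC-HIT | VC [2, 6]
  [13] addr=0x8 blk=2 s=0: VC-HIT | VC [12, 6]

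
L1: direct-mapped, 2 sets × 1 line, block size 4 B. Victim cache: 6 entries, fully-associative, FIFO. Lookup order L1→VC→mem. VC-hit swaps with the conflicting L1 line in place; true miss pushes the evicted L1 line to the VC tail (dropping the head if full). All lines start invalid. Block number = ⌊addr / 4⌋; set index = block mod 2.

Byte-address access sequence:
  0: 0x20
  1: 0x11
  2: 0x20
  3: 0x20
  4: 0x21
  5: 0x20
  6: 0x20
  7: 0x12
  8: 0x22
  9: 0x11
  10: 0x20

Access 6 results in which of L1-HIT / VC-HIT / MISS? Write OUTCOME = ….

#0 0x20→b8/s0 MISS; vc=[]
#1 0x11→b4/s0 MISS; vc=[8]
#2 0x20→b8/s0 VC-HIT; vc=[4]
#3 0x20→b8/s0 L1-HIT; vc=[4]
#4 0x21→b8/s0 L1-HIT; vc=[4]
#5 0x20→b8/s0 L1-HIT; vc=[4]
#6 0x20→b8/s0 L1-HIT; vc=[4]
#7 0x12→b4/s0 VC-HIT; vc=[8]
#8 0x22→b8/s0 VC-HIT; vc=[4]
#9 0x11→b4/s0 VC-HIT; vc=[8]
#10 0x20→b8/s0 VC-HIT; vc=[4]

OUTCOME = L1-HIT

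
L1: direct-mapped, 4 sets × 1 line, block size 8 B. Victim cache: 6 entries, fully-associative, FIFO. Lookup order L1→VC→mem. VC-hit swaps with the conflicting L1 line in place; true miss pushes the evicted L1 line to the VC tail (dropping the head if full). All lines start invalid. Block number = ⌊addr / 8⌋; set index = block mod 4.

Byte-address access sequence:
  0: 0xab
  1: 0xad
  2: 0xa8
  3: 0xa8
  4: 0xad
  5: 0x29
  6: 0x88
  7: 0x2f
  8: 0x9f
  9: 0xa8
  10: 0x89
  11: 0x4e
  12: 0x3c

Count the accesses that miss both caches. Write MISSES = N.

0: 0xab (blk 21, set 1) → MISS  vc=[]
1: 0xad (blk 21, set 1) → L1-HIT  vc=[]
2: 0xa8 (blk 21, set 1) → L1-HIT  vc=[]
3: 0xa8 (blk 21, set 1) → L1-HIT  vc=[]
4: 0xad (blk 21, set 1) → L1-HIT  vc=[]
5: 0x29 (blk 5, set 1) → MISS  vc=[21]
6: 0x88 (blk 17, set 1) → MISS  vc=[21, 5]
7: 0x2f (blk 5, set 1) → VC-HIT  vc=[21, 17]
8: 0x9f (blk 19, set 3) → MISS  vc=[21, 17]
9: 0xa8 (blk 21, set 1) → VC-HIT  vc=[5, 17]
10: 0x89 (blk 17, set 1) → VC-HIT  vc=[5, 21]
11: 0x4e (blk 9, set 1) → MISS  vc=[5, 21, 17]
12: 0x3c (blk 7, set 3) → MISS  vc=[5, 21, 17, 19]

MISSES = 6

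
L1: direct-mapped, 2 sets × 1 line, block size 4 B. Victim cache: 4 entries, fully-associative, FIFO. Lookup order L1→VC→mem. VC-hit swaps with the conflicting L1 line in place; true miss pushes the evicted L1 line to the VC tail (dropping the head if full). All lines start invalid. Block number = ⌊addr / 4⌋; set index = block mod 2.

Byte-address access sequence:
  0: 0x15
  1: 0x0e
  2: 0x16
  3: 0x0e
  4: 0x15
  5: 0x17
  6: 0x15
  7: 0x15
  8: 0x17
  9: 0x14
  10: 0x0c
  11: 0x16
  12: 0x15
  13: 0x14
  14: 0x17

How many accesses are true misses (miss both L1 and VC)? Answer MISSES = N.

0: 0x15 (blk 5, set 1) → MISS  vc=[]
1: 0xe (blk 3, set 1) → MISS  vc=[5]
2: 0x16 (blk 5, set 1) → VC-HIT  vc=[3]
3: 0xe (blk 3, set 1) → VC-HIT  vc=[5]
4: 0x15 (blk 5, set 1) → VC-HIT  vc=[3]
5: 0x17 (blk 5, set 1) → L1-HIT  vc=[3]
6: 0x15 (blk 5, set 1) → L1-HIT  vc=[3]
7: 0x15 (blk 5, set 1) → L1-HIT  vc=[3]
8: 0x17 (blk 5, set 1) → L1-HIT  vc=[3]
9: 0x14 (blk 5, set 1) → L1-HIT  vc=[3]
10: 0xc (blk 3, set 1) → VC-HIT  vc=[5]
11: 0x16 (blk 5, set 1) → VC-HIT  vc=[3]
12: 0x15 (blk 5, set 1) → L1-HIT  vc=[3]
13: 0x14 (blk 5, set 1) → L1-HIT  vc=[3]
14: 0x17 (blk 5, set 1) → L1-HIT  vc=[3]

MISSES = 2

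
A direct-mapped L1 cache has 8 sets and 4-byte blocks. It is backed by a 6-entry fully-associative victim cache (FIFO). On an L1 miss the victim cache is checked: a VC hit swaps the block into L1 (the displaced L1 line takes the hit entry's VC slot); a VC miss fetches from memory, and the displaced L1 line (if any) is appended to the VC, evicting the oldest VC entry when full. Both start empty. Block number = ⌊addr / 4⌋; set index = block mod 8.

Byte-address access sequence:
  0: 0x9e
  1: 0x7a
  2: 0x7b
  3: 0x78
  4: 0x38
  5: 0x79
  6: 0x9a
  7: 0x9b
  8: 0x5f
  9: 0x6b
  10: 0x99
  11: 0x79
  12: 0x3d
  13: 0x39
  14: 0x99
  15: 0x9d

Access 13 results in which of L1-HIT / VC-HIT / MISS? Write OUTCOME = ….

  [0] addr=0x9e blk=39 s=7: MISS | VC []
  [1] addr=0x7a blk=30 s=6: MISS | VC []
  [2] addr=0x7b blk=30 s=6: L1-HIT | VC []
  [3] addr=0x78 blk=30 s=6: L1-HIT | VC []
  [4] addr=0x38 blk=14 s=6: MISS | VC [30]
  [5] addr=0x79 blk=30 s=6: VC-HIT | VC [14]
  [6] addr=0x9a blk=38 s=6: MISS | VC [14, 30]
  [7] addr=0x9b blk=38 s=6: L1-HIT | VC [14, 30]
  [8] addr=0x5f blk=23 s=7: MISS | VC [14, 30, 39]
  [9] addr=0x6b blk=26 s=2: MISS | VC [14, 30, 39]
  [10] addr=0x99 blk=38 s=6: L1-HIT | VC [14, 30, 39]
  [11] addr=0x79 blk=30 s=6: VC-HIT | VC [14, 38, 39]
  [12] addr=0x3d blk=15 s=7: MISS | VC [14, 38, 39, 23]
  [13] addr=0x39 blk=14 s=6: VC-HIT | VC [30, 38, 39, 23]
  [14] addr=0x99 blk=38 s=6: VC-HIT | VC [30, 14, 39, 23]
  [15] addr=0x9d blk=39 s=7: VC-HIT | VC [30, 14, 15, 23]

OUTCOME = VC-HIT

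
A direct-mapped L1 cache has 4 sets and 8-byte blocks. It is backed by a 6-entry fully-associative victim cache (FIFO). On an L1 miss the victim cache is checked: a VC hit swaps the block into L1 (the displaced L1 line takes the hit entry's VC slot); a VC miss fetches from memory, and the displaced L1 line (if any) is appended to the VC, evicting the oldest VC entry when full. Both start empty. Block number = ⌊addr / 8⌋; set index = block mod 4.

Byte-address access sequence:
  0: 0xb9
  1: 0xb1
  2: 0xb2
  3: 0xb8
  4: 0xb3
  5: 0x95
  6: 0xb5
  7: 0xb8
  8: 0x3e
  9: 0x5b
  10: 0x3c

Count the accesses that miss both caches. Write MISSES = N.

0: 0xb9 (blk 23, set 3) → MISS  vc=[]
1: 0xb1 (blk 22, set 2) → MISS  vc=[]
2: 0xb2 (blk 22, set 2) → L1-HIT  vc=[]
3: 0xb8 (blk 23, set 3) → L1-HIT  vc=[]
4: 0xb3 (blk 22, set 2) → L1-HIT  vc=[]
5: 0x95 (blk 18, set 2) → MISS  vc=[22]
6: 0xb5 (blk 22, set 2) → VC-HIT  vc=[18]
7: 0xb8 (blk 23, set 3) → L1-HIT  vc=[18]
8: 0x3e (blk 7, set 3) → MISS  vc=[18, 23]
9: 0x5b (blk 11, set 3) → MISS  vc=[18, 23, 7]
10: 0x3c (blk 7, set 3) → VC-HIT  vc=[18, 23, 11]

MISSES = 5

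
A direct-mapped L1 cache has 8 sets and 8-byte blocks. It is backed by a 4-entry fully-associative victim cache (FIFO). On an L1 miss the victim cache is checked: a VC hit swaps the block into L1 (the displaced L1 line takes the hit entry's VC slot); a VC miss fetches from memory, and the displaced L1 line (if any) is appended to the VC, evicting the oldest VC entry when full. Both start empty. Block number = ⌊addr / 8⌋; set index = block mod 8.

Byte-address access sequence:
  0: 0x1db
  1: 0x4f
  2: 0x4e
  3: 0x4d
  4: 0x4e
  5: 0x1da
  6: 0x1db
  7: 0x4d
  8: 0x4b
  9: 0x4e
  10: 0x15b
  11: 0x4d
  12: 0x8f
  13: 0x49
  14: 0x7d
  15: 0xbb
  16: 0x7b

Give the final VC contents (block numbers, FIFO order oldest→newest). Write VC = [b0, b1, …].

#0 0x1db→b59/s3 MISS; vc=[]
#1 0x4f→b9/s1 MISS; vc=[]
#2 0x4e→b9/s1 L1-HIT; vc=[]
#3 0x4d→b9/s1 L1-HIT; vc=[]
#4 0x4e→b9/s1 L1-HIT; vc=[]
#5 0x1da→b59/s3 L1-HIT; vc=[]
#6 0x1db→b59/s3 L1-HIT; vc=[]
#7 0x4d→b9/s1 L1-HIT; vc=[]
#8 0x4b→b9/s1 L1-HIT; vc=[]
#9 0x4e→b9/s1 L1-HIT; vc=[]
#10 0x15b→b43/s3 MISS; vc=[59]
#11 0x4d→b9/s1 L1-HIT; vc=[59]
#12 0x8f→b17/s1 MISS; vc=[59,9]
#13 0x49→b9/s1 VC-HIT; vc=[59,17]
#14 0x7d→b15/s7 MISS; vc=[59,17]
#15 0xbb→b23/s7 MISS; vc=[59,17,15]
#16 0x7b→b15/s7 VC-HIT; vc=[59,17,23]

VC = [59, 17, 23]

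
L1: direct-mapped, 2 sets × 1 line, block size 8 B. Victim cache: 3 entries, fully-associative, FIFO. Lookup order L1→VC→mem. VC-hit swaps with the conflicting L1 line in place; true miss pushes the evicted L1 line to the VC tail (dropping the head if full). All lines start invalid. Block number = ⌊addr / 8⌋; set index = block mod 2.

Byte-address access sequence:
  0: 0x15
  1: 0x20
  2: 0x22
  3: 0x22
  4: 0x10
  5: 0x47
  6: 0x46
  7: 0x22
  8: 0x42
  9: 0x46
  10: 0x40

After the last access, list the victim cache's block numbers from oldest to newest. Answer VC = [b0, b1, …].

  [0] addr=0x15 blk=2 s=0: MISS | VC []
  [1] addr=0x20 blk=4 s=0: MISS | VC [2]
  [2] addr=0x22 blk=4 s=0: L1-HIT | VC [2]
  [3] addr=0x22 blk=4 s=0: L1-HIT | VC [2]
  [4] addr=0x10 blk=2 s=0: VC-HIT | VC [4]
  [5] addr=0x47 blk=8 s=0: MISS | VC [4, 2]
  [6] addr=0x46 blk=8 s=0: L1-HIT | VC [4, 2]
  [7] addr=0x22 blk=4 s=0: VC-HIT | VC [8, 2]
  [8] addr=0x42 blk=8 s=0: VC-HIT | VC [4, 2]
  [9] addr=0x46 blk=8 s=0: L1-HIT | VC [4, 2]
  [10] addr=0x40 blk=8 s=0: L1-HIT | VC [4, 2]

VC = [4, 2]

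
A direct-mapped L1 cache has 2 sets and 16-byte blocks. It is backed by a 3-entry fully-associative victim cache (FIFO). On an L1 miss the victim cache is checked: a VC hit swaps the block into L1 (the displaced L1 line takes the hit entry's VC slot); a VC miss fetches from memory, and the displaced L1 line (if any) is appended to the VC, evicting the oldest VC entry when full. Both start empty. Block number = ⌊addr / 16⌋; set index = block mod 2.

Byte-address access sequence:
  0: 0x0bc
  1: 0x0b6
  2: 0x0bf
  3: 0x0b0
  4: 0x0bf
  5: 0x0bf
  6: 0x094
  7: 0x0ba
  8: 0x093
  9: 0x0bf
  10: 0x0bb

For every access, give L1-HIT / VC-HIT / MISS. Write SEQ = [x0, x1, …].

SEQ = [MISS, L1-HIT, L1-HIT, L1-HIT, L1-HIT, L1-HIT, MISS, VC-HIT, VC-HIT, VC-HIT, L1-HIT]

0: 0xbc (blk 11, set 1) → MISS  vc=[]
1: 0xb6 (blk 11, set 1) → L1-HIT  vc=[]
2: 0xbf (blk 11, set 1) → L1-HIT  vc=[]
3: 0xb0 (blk 11, set 1) → L1-HIT  vc=[]
4: 0xbf (blk 11, set 1) → L1-HIT  vc=[]
5: 0xbf (blk 11, set 1) → L1-HIT  vc=[]
6: 0x94 (blk 9, set 1) → MISS  vc=[11]
7: 0xba (blk 11, set 1) → VC-HIT  vc=[9]
8: 0x93 (blk 9, set 1) → VC-HIT  vc=[11]
9: 0xbf (blk 11, set 1) → VC-HIT  vc=[9]
10: 0xbb (blk 11, set 1) → L1-HIT  vc=[9]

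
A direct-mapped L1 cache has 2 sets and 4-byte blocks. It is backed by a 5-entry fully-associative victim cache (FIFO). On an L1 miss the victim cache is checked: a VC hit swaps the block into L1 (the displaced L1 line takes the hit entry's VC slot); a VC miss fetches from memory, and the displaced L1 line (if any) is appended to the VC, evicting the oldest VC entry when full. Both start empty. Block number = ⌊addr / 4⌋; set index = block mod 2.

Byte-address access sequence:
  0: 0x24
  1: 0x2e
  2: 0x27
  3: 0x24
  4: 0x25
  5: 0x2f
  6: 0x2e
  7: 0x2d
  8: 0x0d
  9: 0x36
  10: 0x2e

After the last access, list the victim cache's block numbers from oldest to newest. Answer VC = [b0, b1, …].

VC = [9, 13, 3]

  [0] addr=0x24 blk=9 s=1: MISS | VC []
  [1] addr=0x2e blk=11 s=1: MISS | VC [9]
  [2] addr=0x27 blk=9 s=1: VC-HIT | VC [11]
  [3] addr=0x24 blk=9 s=1: L1-HIT | VC [11]
  [4] addr=0x25 blk=9 s=1: L1-HIT | VC [11]
  [5] addr=0x2f blk=11 s=1: VC-HIT | VC [9]
  [6] addr=0x2e blk=11 s=1: L1-HIT | VC [9]
  [7] addr=0x2d blk=11 s=1: L1-HIT | VC [9]
  [8] addr=0xd blk=3 s=1: MISS | VC [9, 11]
  [9] addr=0x36 blk=13 s=1: MISS | VC [9, 11, 3]
  [10] addr=0x2e blk=11 s=1: VC-HIT | VC [9, 13, 3]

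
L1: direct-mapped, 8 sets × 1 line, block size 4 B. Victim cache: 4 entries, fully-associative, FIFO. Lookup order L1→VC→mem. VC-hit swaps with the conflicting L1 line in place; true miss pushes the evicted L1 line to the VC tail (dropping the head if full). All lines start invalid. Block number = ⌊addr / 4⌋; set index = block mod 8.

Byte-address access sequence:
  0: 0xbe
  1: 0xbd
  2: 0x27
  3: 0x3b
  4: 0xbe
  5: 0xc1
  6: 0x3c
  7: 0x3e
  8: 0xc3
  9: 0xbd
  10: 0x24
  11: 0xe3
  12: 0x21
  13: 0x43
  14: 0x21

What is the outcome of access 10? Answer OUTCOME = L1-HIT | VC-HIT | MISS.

OUTCOME = L1-HIT

#0 0xbe→b47/s7 MISS; vc=[]
#1 0xbd→b47/s7 L1-HIT; vc=[]
#2 0x27→b9/s1 MISS; vc=[]
#3 0x3b→b14/s6 MISS; vc=[]
#4 0xbe→b47/s7 L1-HIT; vc=[]
#5 0xc1→b48/s0 MISS; vc=[]
#6 0x3c→b15/s7 MISS; vc=[47]
#7 0x3e→b15/s7 L1-HIT; vc=[47]
#8 0xc3→b48/s0 L1-HIT; vc=[47]
#9 0xbd→b47/s7 VC-HIT; vc=[15]
#10 0x24→b9/s1 L1-HIT; vc=[15]
#11 0xe3→b56/s0 MISS; vc=[15,48]
#12 0x21→b8/s0 MISS; vc=[15,48,56]
#13 0x43→b16/s0 MISS; vc=[15,48,56,8]
#14 0x21→b8/s0 VC-HIT; vc=[15,48,56,16]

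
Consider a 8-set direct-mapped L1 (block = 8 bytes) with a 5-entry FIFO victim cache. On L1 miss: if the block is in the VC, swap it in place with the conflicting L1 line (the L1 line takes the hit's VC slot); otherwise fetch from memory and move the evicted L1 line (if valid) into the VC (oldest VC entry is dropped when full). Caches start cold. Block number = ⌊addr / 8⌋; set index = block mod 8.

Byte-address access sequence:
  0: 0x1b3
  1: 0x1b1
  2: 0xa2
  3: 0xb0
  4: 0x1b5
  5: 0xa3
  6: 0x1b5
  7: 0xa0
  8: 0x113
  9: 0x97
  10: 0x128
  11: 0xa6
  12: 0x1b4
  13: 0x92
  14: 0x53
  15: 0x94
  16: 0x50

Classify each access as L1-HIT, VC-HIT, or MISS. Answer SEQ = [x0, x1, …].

SEQ = [MISS, L1-HIT, MISS, MISS, VC-HIT, L1-HIT, L1-HIT, L1-HIT, MISS, MISS, MISS, L1-HIT, L1-HIT, L1-HIT, MISS, VC-HIT, VC-HIT]

0: 0x1b3 (blk 54, set 6) → MISS  vc=[]
1: 0x1b1 (blk 54, set 6) → L1-HIT  vc=[]
2: 0xa2 (blk 20, set 4) → MISS  vc=[]
3: 0xb0 (blk 22, set 6) → MISS  vc=[54]
4: 0x1b5 (blk 54, set 6) → VC-HIT  vc=[22]
5: 0xa3 (blk 20, set 4) → L1-HIT  vc=[22]
6: 0x1b5 (blk 54, set 6) → L1-HIT  vc=[22]
7: 0xa0 (blk 20, set 4) → L1-HIT  vc=[22]
8: 0x113 (blk 34, set 2) → MISS  vc=[22]
9: 0x97 (blk 18, set 2) → MISS  vc=[22, 34]
10: 0x128 (blk 37, set 5) → MISS  vc=[22, 34]
11: 0xa6 (blk 20, set 4) → L1-HIT  vc=[22, 34]
12: 0x1b4 (blk 54, set 6) → L1-HIT  vc=[22, 34]
13: 0x92 (blk 18, set 2) → L1-HIT  vc=[22, 34]
14: 0x53 (blk 10, set 2) → MISS  vc=[22, 34, 18]
15: 0x94 (blk 18, set 2) → VC-HIT  vc=[22, 34, 10]
16: 0x50 (blk 10, set 2) → VC-HIT  vc=[22, 34, 18]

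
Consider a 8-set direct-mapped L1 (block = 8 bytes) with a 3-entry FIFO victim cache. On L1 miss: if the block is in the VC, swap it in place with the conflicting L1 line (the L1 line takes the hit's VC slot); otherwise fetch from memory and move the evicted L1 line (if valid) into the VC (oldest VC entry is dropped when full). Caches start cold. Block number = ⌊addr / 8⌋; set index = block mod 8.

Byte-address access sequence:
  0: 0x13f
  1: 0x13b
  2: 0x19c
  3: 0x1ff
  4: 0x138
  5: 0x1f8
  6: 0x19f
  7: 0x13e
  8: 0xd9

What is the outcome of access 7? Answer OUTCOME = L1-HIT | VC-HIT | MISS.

#0 0x13f→b39/s7 MISS; vc=[]
#1 0x13b→b39/s7 L1-HIT; vc=[]
#2 0x19c→b51/s3 MISS; vc=[]
#3 0x1ff→b63/s7 MISS; vc=[39]
#4 0x138→b39/s7 VC-HIT; vc=[63]
#5 0x1f8→b63/s7 VC-HIT; vc=[39]
#6 0x19f→b51/s3 L1-HIT; vc=[39]
#7 0x13e→b39/s7 VC-HIT; vc=[63]
#8 0xd9→b27/s3 MISS; vc=[63,51]

OUTCOME = VC-HIT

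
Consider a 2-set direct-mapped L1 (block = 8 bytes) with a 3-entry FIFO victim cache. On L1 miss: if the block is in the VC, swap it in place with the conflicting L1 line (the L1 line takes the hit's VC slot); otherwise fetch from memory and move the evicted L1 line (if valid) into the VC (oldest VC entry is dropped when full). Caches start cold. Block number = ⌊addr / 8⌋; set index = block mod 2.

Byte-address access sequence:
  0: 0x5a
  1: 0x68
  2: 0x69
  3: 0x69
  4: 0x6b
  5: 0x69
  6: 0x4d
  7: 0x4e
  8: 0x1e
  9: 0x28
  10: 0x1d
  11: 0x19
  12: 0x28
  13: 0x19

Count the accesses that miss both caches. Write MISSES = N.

#0 0x5a→b11/s1 MISS; vc=[]
#1 0x68→b13/s1 MISS; vc=[11]
#2 0x69→b13/s1 L1-HIT; vc=[11]
#3 0x69→b13/s1 L1-HIT; vc=[11]
#4 0x6b→b13/s1 L1-HIT; vc=[11]
#5 0x69→b13/s1 L1-HIT; vc=[11]
#6 0x4d→b9/s1 MISS; vc=[11,13]
#7 0x4e→b9/s1 L1-HIT; vc=[11,13]
#8 0x1e→b3/s1 MISS; vc=[11,13,9]
#9 0x28→b5/s1 MISS; vc=[13,9,3]
#10 0x1d→b3/s1 VC-HIT; vc=[13,9,5]
#11 0x19→b3/s1 L1-HIT; vc=[13,9,5]
#12 0x28→b5/s1 VC-HIT; vc=[13,9,3]
#13 0x19→b3/s1 VC-HIT; vc=[13,9,5]

MISSES = 5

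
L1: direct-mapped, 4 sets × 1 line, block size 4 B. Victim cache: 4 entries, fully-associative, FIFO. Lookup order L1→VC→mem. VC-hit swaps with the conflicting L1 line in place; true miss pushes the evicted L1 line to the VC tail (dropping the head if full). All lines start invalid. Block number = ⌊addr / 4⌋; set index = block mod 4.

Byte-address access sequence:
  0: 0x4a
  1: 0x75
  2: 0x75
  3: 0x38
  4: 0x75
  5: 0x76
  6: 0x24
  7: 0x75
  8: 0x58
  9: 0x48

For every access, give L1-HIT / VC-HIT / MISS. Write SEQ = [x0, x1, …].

0: 0x4a (blk 18, set 2) → MISS  vc=[]
1: 0x75 (blk 29, set 1) → MISS  vc=[]
2: 0x75 (blk 29, set 1) → L1-HIT  vc=[]
3: 0x38 (blk 14, set 2) → MISS  vc=[18]
4: 0x75 (blk 29, set 1) → L1-HIT  vc=[18]
5: 0x76 (blk 29, set 1) → L1-HIT  vc=[18]
6: 0x24 (blk 9, set 1) → MISS  vc=[18, 29]
7: 0x75 (blk 29, set 1) → VC-HIT  vc=[18, 9]
8: 0x58 (blk 22, set 2) → MISS  vc=[18, 9, 14]
9: 0x48 (blk 18, set 2) → VC-HIT  vc=[22, 9, 14]

SEQ = [MISS, MISS, L1-HIT, MISS, L1-HIT, L1-HIT, MISS, VC-HIT, MISS, VC-HIT]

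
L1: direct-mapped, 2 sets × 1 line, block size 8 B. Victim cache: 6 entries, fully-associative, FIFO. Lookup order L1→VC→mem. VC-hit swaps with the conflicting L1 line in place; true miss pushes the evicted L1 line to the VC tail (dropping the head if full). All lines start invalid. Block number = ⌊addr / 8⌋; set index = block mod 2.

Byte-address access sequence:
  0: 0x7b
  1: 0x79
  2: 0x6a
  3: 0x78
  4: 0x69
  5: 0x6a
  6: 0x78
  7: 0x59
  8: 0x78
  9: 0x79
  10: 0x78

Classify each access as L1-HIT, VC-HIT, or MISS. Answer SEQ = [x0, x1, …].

  [0] addr=0x7b blk=15 s=1: MISS | VC []
  [1] addr=0x79 blk=15 s=1: L1-HIT | VC []
  [2] addr=0x6a blk=13 s=1: MISS | VC [15]
  [3] addr=0x78 blk=15 s=1: VC-HIT | VC [13]
  [4] addr=0x69 blk=13 s=1: VC-HIT | VC [15]
  [5] addr=0x6a blk=13 s=1: L1-HIT | VC [15]
  [6] addr=0x78 blk=15 s=1: VC-HIT | VC [13]
  [7] addr=0x59 blk=11 s=1: MISS | VC [13, 15]
  [8] addr=0x78 blk=15 s=1: VC-HIT | VC [13, 11]
  [9] addr=0x79 blk=15 s=1: L1-HIT | VC [13, 11]
  [10] addr=0x78 blk=15 s=1: L1-HIT | VC [13, 11]

SEQ = [MISS, L1-HIT, MISS, VC-HIT, VC-HIT, L1-HIT, VC-HIT, MISS, VC-HIT, L1-HIT, L1-HIT]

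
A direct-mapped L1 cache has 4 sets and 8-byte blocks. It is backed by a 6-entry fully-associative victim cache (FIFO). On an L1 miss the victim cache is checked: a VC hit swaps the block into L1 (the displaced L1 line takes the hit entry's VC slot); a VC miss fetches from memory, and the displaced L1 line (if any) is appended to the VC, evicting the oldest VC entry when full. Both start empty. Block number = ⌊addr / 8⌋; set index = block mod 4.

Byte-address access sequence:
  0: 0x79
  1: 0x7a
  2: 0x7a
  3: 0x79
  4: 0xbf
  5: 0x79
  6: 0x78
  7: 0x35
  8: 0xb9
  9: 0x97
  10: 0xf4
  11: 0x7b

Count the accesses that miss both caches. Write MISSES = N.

0: 0x79 (blk 15, set 3) → MISS  vc=[]
1: 0x7a (blk 15, set 3) → L1-HIT  vc=[]
2: 0x7a (blk 15, set 3) → L1-HIT  vc=[]
3: 0x79 (blk 15, set 3) → L1-HIT  vc=[]
4: 0xbf (blk 23, set 3) → MISS  vc=[15]
5: 0x79 (blk 15, set 3) → VC-HIT  vc=[23]
6: 0x78 (blk 15, set 3) → L1-HIT  vc=[23]
7: 0x35 (blk 6, set 2) → MISS  vc=[23]
8: 0xb9 (blk 23, set 3) → VC-HIT  vc=[15]
9: 0x97 (blk 18, set 2) → MISS  vc=[15, 6]
10: 0xf4 (blk 30, set 2) → MISS  vc=[15, 6, 18]
11: 0x7b (blk 15, set 3) → VC-HIT  vc=[23, 6, 18]

MISSES = 5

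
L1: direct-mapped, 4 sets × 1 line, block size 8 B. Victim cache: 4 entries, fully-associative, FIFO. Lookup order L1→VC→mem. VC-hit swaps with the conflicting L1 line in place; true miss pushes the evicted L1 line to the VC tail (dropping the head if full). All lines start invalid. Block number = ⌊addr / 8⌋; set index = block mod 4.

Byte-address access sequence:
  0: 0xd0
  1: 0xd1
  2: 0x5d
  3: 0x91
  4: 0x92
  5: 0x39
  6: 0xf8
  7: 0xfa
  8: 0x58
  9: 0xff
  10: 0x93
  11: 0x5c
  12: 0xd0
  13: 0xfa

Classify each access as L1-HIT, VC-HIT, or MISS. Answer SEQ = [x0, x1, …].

SEQ = [MISS, L1-HIT, MISS, MISS, L1-HIT, MISS, MISS, L1-HIT, VC-HIT, VC-HIT, L1-HIT, VC-HIT, VC-HIT, VC-HIT]

  [0] addr=0xd0 blk=26 s=2: MISS | VC []
  [1] addr=0xd1 blk=26 s=2: L1-HIT | VC []
  [2] addr=0x5d blk=11 s=3: MISS | VC []
  [3] addr=0x91 blk=18 s=2: MISS | VC [26]
  [4] addr=0x92 blk=18 s=2: L1-HIT | VC [26]
  [5] addr=0x39 blk=7 s=3: MISS | VC [26, 11]
  [6] addr=0xf8 blk=31 s=3: MISS | VC [26, 11, 7]
  [7] addr=0xfa blk=31 s=3: L1-HIT | VC [26, 11, 7]
  [8] addr=0x58 blk=11 s=3: VC-HIT | VC [26, 31, 7]
  [9] addr=0xff blk=31 s=3: VC-HIT | VC [26, 11, 7]
  [10] addr=0x93 blk=18 s=2: L1-HIT | VC [26, 11, 7]
  [11] addr=0x5c blk=11 s=3: VC-HIT | VC [26, 31, 7]
  [12] addr=0xd0 blk=26 s=2: VC-HIT | VC [18, 31, 7]
  [13] addr=0xfa blk=31 s=3: VC-HIT | VC [18, 11, 7]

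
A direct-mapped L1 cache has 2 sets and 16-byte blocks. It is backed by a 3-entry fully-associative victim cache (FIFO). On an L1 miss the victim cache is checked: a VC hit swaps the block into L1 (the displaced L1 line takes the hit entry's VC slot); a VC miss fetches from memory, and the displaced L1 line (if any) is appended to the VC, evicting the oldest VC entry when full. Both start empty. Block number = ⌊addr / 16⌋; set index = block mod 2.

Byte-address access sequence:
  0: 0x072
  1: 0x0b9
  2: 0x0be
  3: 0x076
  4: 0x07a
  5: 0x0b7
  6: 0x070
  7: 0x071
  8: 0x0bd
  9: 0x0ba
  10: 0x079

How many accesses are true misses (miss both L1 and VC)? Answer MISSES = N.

0: 0x72 (blk 7, set 1) → MISS  vc=[]
1: 0xb9 (blk 11, set 1) → MISS  vc=[7]
2: 0xbe (blk 11, set 1) → L1-HIT  vc=[7]
3: 0x76 (blk 7, set 1) → VC-HIT  vc=[11]
4: 0x7a (blk 7, set 1) → L1-HIT  vc=[11]
5: 0xb7 (blk 11, set 1) → VC-HIT  vc=[7]
6: 0x70 (blk 7, set 1) → VC-HIT  vc=[11]
7: 0x71 (blk 7, set 1) → L1-HIT  vc=[11]
8: 0xbd (blk 11, set 1) → VC-HIT  vc=[7]
9: 0xba (blk 11, set 1) → L1-HIT  vc=[7]
10: 0x79 (blk 7, set 1) → VC-HIT  vc=[11]

MISSES = 2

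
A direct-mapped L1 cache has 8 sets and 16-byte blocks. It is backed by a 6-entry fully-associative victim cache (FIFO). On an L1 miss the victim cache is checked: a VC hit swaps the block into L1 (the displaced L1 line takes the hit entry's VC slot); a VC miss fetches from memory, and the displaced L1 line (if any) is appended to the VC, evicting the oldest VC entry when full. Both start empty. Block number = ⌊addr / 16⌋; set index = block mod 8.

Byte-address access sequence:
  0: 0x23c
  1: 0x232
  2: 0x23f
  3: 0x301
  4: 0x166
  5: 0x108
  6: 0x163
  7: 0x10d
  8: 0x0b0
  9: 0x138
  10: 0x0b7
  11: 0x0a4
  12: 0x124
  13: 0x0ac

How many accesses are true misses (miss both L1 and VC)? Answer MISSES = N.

MISSES = 8

0: 0x23c (blk 35, set 3) → MISS  vc=[]
1: 0x232 (blk 35, set 3) → L1-HIT  vc=[]
2: 0x23f (blk 35, set 3) → L1-HIT  vc=[]
3: 0x301 (blk 48, set 0) → MISS  vc=[]
4: 0x166 (blk 22, set 6) → MISS  vc=[]
5: 0x108 (blk 16, set 0) → MISS  vc=[48]
6: 0x163 (blk 22, set 6) → L1-HIT  vc=[48]
7: 0x10d (blk 16, set 0) → L1-HIT  vc=[48]
8: 0xb0 (blk 11, set 3) → MISS  vc=[48, 35]
9: 0x138 (blk 19, set 3) → MISS  vc=[48, 35, 11]
10: 0xb7 (blk 11, set 3) → VC-HIT  vc=[48, 35, 19]
11: 0xa4 (blk 10, set 2) → MISS  vc=[48, 35, 19]
12: 0x124 (blk 18, set 2) → MISS  vc=[48, 35, 19, 10]
13: 0xac (blk 10, set 2) → VC-HIT  vc=[48, 35, 19, 18]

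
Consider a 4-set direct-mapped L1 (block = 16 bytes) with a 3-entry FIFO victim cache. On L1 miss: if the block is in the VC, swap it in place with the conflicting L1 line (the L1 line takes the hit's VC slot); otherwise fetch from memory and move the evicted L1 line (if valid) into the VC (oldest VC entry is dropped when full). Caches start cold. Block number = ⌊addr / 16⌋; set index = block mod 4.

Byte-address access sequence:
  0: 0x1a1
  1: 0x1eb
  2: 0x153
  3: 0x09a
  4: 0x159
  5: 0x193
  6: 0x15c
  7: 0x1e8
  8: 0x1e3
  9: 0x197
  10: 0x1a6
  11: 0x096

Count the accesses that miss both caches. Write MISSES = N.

MISSES = 5

#0 0x1a1→b26/s2 MISS; vc=[]
#1 0x1eb→b30/s2 MISS; vc=[26]
#2 0x153→b21/s1 MISS; vc=[26]
#3 0x9a→b9/s1 MISS; vc=[26,21]
#4 0x159→b21/s1 VC-HIT; vc=[26,9]
#5 0x193→b25/s1 MISS; vc=[26,9,21]
#6 0x15c→b21/s1 VC-HIT; vc=[26,9,25]
#7 0x1e8→b30/s2 L1-HIT; vc=[26,9,25]
#8 0x1e3→b30/s2 L1-HIT; vc=[26,9,25]
#9 0x197→b25/s1 VC-HIT; vc=[26,9,21]
#10 0x1a6→b26/s2 VC-HIT; vc=[30,9,21]
#11 0x96→b9/s1 VC-HIT; vc=[30,25,21]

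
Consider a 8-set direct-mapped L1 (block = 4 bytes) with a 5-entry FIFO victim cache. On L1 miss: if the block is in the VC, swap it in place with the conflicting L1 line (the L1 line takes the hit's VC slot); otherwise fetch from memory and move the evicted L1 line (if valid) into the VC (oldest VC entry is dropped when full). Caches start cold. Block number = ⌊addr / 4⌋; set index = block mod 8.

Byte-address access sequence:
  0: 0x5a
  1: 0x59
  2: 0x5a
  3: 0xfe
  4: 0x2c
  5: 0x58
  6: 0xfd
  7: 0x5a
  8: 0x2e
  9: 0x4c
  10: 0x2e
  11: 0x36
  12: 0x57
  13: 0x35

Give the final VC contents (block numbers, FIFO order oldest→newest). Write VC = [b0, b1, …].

0: 0x5a (blk 22, set 6) → MISS  vc=[]
1: 0x59 (blk 22, set 6) → L1-HIT  vc=[]
2: 0x5a (blk 22, set 6) → L1-HIT  vc=[]
3: 0xfe (blk 63, set 7) → MISS  vc=[]
4: 0x2c (blk 11, set 3) → MISS  vc=[]
5: 0x58 (blk 22, set 6) → L1-HIT  vc=[]
6: 0xfd (blk 63, set 7) → L1-HIT  vc=[]
7: 0x5a (blk 22, set 6) → L1-HIT  vc=[]
8: 0x2e (blk 11, set 3) → L1-HIT  vc=[]
9: 0x4c (blk 19, set 3) → MISS  vc=[11]
10: 0x2e (blk 11, set 3) → VC-HIT  vc=[19]
11: 0x36 (blk 13, set 5) → MISS  vc=[19]
12: 0x57 (blk 21, set 5) → MISS  vc=[19, 13]
13: 0x35 (blk 13, set 5) → VC-HIT  vc=[19, 21]

VC = [19, 21]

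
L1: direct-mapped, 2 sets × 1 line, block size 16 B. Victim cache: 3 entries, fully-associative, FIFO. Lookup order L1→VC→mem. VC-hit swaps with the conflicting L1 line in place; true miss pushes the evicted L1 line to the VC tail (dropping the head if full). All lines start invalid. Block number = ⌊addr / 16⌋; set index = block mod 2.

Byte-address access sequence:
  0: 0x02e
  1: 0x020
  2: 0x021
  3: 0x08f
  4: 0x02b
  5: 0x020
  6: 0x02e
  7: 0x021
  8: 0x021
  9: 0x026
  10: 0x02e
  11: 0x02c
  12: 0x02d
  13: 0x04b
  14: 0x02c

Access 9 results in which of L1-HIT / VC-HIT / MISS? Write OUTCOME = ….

OUTCOME = L1-HIT

0: 0x2e (blk 2, set 0) → MISS  vc=[]
1: 0x20 (blk 2, set 0) → L1-HIT  vc=[]
2: 0x21 (blk 2, set 0) → L1-HIT  vc=[]
3: 0x8f (blk 8, set 0) → MISS  vc=[2]
4: 0x2b (blk 2, set 0) → VC-HIT  vc=[8]
5: 0x20 (blk 2, set 0) → L1-HIT  vc=[8]
6: 0x2e (blk 2, set 0) → L1-HIT  vc=[8]
7: 0x21 (blk 2, set 0) → L1-HIT  vc=[8]
8: 0x21 (blk 2, set 0) → L1-HIT  vc=[8]
9: 0x26 (blk 2, set 0) → L1-HIT  vc=[8]
10: 0x2e (blk 2, set 0) → L1-HIT  vc=[8]
11: 0x2c (blk 2, set 0) → L1-HIT  vc=[8]
12: 0x2d (blk 2, set 0) → L1-HIT  vc=[8]
13: 0x4b (blk 4, set 0) → MISS  vc=[8, 2]
14: 0x2c (blk 2, set 0) → VC-HIT  vc=[8, 4]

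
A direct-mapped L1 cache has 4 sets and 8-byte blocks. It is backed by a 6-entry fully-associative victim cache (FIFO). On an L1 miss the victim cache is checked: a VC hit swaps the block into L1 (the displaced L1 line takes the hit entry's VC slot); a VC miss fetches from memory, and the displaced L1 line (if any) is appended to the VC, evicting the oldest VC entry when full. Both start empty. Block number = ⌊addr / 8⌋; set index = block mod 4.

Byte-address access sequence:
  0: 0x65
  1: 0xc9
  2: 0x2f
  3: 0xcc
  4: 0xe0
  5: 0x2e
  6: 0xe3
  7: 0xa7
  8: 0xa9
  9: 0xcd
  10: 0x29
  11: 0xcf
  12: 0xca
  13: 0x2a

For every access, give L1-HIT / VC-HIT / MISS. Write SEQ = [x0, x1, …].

#0 0x65→b12/s0 MISS; vc=[]
#1 0xc9→b25/s1 MISS; vc=[]
#2 0x2f→b5/s1 MISS; vc=[25]
#3 0xcc→b25/s1 VC-HIT; vc=[5]
#4 0xe0→b28/s0 MISS; vc=[5,12]
#5 0x2e→b5/s1 VC-HIT; vc=[25,12]
#6 0xe3→b28/s0 L1-HIT; vc=[25,12]
#7 0xa7→b20/s0 MISS; vc=[25,12,28]
#8 0xa9→b21/s1 MISS; vc=[25,12,28,5]
#9 0xcd→b25/s1 VC-HIT; vc=[21,12,28,5]
#10 0x29→b5/s1 VC-HIT; vc=[21,12,28,25]
#11 0xcf→b25/s1 VC-HIT; vc=[21,12,28,5]
#12 0xca→b25/s1 L1-HIT; vc=[21,12,28,5]
#13 0x2a→b5/s1 VC-HIT; vc=[21,12,28,25]

SEQ = [MISS, MISS, MISS, VC-HIT, MISS, VC-HIT, L1-HIT, MISS, MISS, VC-HIT, VC-HIT, VC-HIT, L1-HIT, VC-HIT]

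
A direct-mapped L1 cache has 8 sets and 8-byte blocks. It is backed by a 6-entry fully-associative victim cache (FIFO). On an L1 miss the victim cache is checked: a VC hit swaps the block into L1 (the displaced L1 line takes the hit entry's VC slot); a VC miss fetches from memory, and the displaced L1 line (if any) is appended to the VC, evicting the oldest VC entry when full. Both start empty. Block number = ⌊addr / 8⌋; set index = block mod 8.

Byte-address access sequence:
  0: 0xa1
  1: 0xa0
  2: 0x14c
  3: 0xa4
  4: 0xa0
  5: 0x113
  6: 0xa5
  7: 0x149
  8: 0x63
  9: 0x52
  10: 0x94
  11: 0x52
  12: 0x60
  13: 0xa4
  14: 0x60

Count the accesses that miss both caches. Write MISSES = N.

MISSES = 6

#0 0xa1→b20/s4 MISS; vc=[]
#1 0xa0→b20/s4 L1-HIT; vc=[]
#2 0x14c→b41/s1 MISS; vc=[]
#3 0xa4→b20/s4 L1-HIT; vc=[]
#4 0xa0→b20/s4 L1-HIT; vc=[]
#5 0x113→b34/s2 MISS; vc=[]
#6 0xa5→b20/s4 L1-HIT; vc=[]
#7 0x149→b41/s1 L1-HIT; vc=[]
#8 0x63→b12/s4 MISS; vc=[20]
#9 0x52→b10/s2 MISS; vc=[20,34]
#10 0x94→b18/s2 MISS; vc=[20,34,10]
#11 0x52→b10/s2 VC-HIT; vc=[20,34,18]
#12 0x60→b12/s4 L1-HIT; vc=[20,34,18]
#13 0xa4→b20/s4 VC-HIT; vc=[12,34,18]
#14 0x60→b12/s4 VC-HIT; vc=[20,34,18]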